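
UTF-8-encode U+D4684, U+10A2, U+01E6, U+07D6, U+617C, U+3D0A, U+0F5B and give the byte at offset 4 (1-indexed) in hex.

0x84

1-indexed offset 4 is 0-indexed offset 3.
U+D4684 → 4-byte form F3 94 9A 84 at offsets 0–3.
Offset 3 falls in char 1's range; it's byte 4 of F3 94 9A 84 = 0x84.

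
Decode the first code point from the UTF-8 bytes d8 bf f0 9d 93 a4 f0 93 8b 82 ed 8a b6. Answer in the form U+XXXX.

Offset 0: leading byte 0xD8 = 11011000 → 2-byte char #1 = D8 BF.
Leading byte 0xD8 = 11011000 matches 110xxxxx → 2-byte sequence.
Byte 1: 0xD8 = 11011000, payload 11000 (5 bits).
Byte 2: 0xBF = 10111111 (10xxxxxx ✓), payload 111111.
Concatenate: 11000111111 = 0x63F (11 bits → U+063F).

U+063F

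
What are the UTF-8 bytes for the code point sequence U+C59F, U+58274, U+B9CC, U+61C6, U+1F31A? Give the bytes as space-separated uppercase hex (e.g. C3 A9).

EC 96 9F F1 98 89 B4 EB A7 8C E6 87 86 F0 9F 8C 9A

U+C59F: 3-byte form → EC 96 9F.
U+58274: 4-byte form → F1 98 89 B4.
U+B9CC: 3-byte form → EB A7 8C.
U+61C6: 3-byte form → E6 87 86.
U+1F31A: 4-byte form → F0 9F 8C 9A.
Concatenated (17 bytes): EC 96 9F F1 98 89 B4 EB A7 8C E6 87 86 F0 9F 8C 9A.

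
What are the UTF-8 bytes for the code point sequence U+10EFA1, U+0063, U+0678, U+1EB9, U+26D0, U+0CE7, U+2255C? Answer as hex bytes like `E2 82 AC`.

U+10EFA1: 4-byte form → F4 8E BE A1.
U+0063: 1-byte form → 63.
U+0678: 2-byte form → D9 B8.
U+1EB9: 3-byte form → E1 BA B9.
U+26D0: 3-byte form → E2 9B 90.
U+0CE7: 3-byte form → E0 B3 A7.
U+2255C: 4-byte form → F0 A2 95 9C.
Concatenated (20 bytes): F4 8E BE A1 63 D9 B8 E1 BA B9 E2 9B 90 E0 B3 A7 F0 A2 95 9C.

F4 8E BE A1 63 D9 B8 E1 BA B9 E2 9B 90 E0 B3 A7 F0 A2 95 9C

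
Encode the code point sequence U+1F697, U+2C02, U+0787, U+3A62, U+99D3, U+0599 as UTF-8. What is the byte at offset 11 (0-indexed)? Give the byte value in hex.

U+1F697 → 4-byte form F0 9F 9A 97 at offsets 0–3.
U+2C02 → 3-byte form E2 B0 82 at offsets 4–6.
U+0787 → 2-byte form DE 87 at offsets 7–8.
U+3A62 → 3-byte form E3 A9 A2 at offsets 9–11.
Offset 11 falls in char 4's range; it's byte 3 of E3 A9 A2 = 0xA2.

0xA2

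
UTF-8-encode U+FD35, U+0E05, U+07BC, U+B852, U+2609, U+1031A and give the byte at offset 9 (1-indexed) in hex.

0xEB

1-indexed offset 9 is 0-indexed offset 8.
U+FD35 → 3-byte form EF B4 B5 at offsets 0–2.
U+0E05 → 3-byte form E0 B8 85 at offsets 3–5.
U+07BC → 2-byte form DE BC at offsets 6–7.
U+B852 → 3-byte form EB A1 92 at offsets 8–10.
Offset 8 falls in char 4's range; it's byte 1 of EB A1 92 = 0xEB.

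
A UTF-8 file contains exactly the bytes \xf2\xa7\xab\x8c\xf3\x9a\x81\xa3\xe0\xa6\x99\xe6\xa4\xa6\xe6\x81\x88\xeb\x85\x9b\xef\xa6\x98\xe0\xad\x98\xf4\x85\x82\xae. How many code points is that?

Byte at offset 0: 0xF2 = 11110010 → 4-byte char (#1). Advance 4.
Byte at offset 4: 0xF3 = 11110011 → 4-byte char (#2). Advance 4.
Byte at offset 8: 0xE0 = 11100000 → 3-byte char (#3). Advance 3.
Byte at offset 11: 0xE6 = 11100110 → 3-byte char (#4). Advance 3.
Byte at offset 14: 0xE6 = 11100110 → 3-byte char (#5). Advance 3.
Byte at offset 17: 0xEB = 11101011 → 3-byte char (#6). Advance 3.
Byte at offset 20: 0xEF = 11101111 → 3-byte char (#7). Advance 3.
Byte at offset 23: 0xE0 = 11100000 → 3-byte char (#8). Advance 3.
Byte at offset 26: 0xF4 = 11110100 → 4-byte char (#9). Advance 4.
Reached end at offset 30 after 9 code points.

9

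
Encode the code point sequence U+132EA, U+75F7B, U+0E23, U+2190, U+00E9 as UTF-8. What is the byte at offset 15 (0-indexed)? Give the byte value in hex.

0xA9

U+132EA → 4-byte form F0 93 8B AA at offsets 0–3.
U+75F7B → 4-byte form F1 B5 BD BB at offsets 4–7.
U+0E23 → 3-byte form E0 B8 A3 at offsets 8–10.
U+2190 → 3-byte form E2 86 90 at offsets 11–13.
U+00E9 → 2-byte form C3 A9 at offsets 14–15.
Offset 15 falls in char 5's range; it's byte 2 of C3 A9 = 0xA9.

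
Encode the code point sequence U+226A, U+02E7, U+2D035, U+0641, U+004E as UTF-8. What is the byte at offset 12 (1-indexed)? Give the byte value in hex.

1-indexed offset 12 is 0-indexed offset 11.
U+226A → 3-byte form E2 89 AA at offsets 0–2.
U+02E7 → 2-byte form CB A7 at offsets 3–4.
U+2D035 → 4-byte form F0 AD 80 B5 at offsets 5–8.
U+0641 → 2-byte form D9 81 at offsets 9–10.
U+004E → 1-byte form 4E at offsets 11–11.
Offset 11 falls in char 5's range; it's byte 1 of 4E = 0x4E.

0x4E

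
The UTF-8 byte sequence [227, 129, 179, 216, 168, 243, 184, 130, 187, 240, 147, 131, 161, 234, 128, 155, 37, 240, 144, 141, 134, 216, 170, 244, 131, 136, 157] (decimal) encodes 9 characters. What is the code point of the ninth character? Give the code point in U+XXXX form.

U+10321D

Offset 0: leading byte 0xE3 = 11100011 → 3-byte char #1 = E3 81 B3.
Offset 3: leading byte 0xD8 = 11011000 → 2-byte char #2 = D8 A8.
Offset 5: leading byte 0xF3 = 11110011 → 4-byte char #3 = F3 B8 82 BB.
Offset 9: leading byte 0xF0 = 11110000 → 4-byte char #4 = F0 93 83 A1.
Offset 13: leading byte 0xEA = 11101010 → 3-byte char #5 = EA 80 9B.
Offset 16: leading byte 0x25 = 00100101 → 1-byte char #6 = 25.
Offset 17: leading byte 0xF0 = 11110000 → 4-byte char #7 = F0 90 8D 86.
Offset 21: leading byte 0xD8 = 11011000 → 2-byte char #8 = D8 AA.
Offset 23: leading byte 0xF4 = 11110100 → 4-byte char #9 = F4 83 88 9D.
Leading byte 0xF4 = 11110100 matches 11110xxx → 4-byte sequence.
Byte 1: 0xF4 = 11110100, payload 100 (3 bits).
Byte 2: 0x83 = 10000011 (10xxxxxx ✓), payload 000011.
Byte 3: 0x88 = 10001000 (10xxxxxx ✓), payload 001000.
Byte 4: 0x9D = 10011101 (10xxxxxx ✓), payload 011101.
Concatenate: 100000011001000011101 = 0x10321D (21 bits → U+10321D).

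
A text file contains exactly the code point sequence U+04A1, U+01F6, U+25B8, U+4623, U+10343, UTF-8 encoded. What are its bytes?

D2 A1 C7 B6 E2 96 B8 E4 98 A3 F0 90 8D 83

U+04A1: 2-byte form → D2 A1.
U+01F6: 2-byte form → C7 B6.
U+25B8: 3-byte form → E2 96 B8.
U+4623: 3-byte form → E4 98 A3.
U+10343: 4-byte form → F0 90 8D 83.
Concatenated (14 bytes): D2 A1 C7 B6 E2 96 B8 E4 98 A3 F0 90 8D 83.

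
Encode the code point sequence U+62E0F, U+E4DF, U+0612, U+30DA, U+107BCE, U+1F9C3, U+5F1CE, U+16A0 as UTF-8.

F1 A2 B8 8F EE 93 9F D8 92 E3 83 9A F4 87 AF 8E F0 9F A7 83 F1 9F 87 8E E1 9A A0

U+62E0F: 4-byte form → F1 A2 B8 8F.
U+E4DF: 3-byte form → EE 93 9F.
U+0612: 2-byte form → D8 92.
U+30DA: 3-byte form → E3 83 9A.
U+107BCE: 4-byte form → F4 87 AF 8E.
U+1F9C3: 4-byte form → F0 9F A7 83.
U+5F1CE: 4-byte form → F1 9F 87 8E.
U+16A0: 3-byte form → E1 9A A0.
Concatenated (27 bytes): F1 A2 B8 8F EE 93 9F D8 92 E3 83 9A F4 87 AF 8E F0 9F A7 83 F1 9F 87 8E E1 9A A0.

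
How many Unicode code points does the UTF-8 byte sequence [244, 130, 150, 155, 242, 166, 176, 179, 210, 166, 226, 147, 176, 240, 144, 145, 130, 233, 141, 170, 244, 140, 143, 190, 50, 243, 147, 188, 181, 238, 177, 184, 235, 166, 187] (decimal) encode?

Byte at offset 0: 0xF4 = 11110100 → 4-byte char (#1). Advance 4.
Byte at offset 4: 0xF2 = 11110010 → 4-byte char (#2). Advance 4.
Byte at offset 8: 0xD2 = 11010010 → 2-byte char (#3). Advance 2.
Byte at offset 10: 0xE2 = 11100010 → 3-byte char (#4). Advance 3.
Byte at offset 13: 0xF0 = 11110000 → 4-byte char (#5). Advance 4.
Byte at offset 17: 0xE9 = 11101001 → 3-byte char (#6). Advance 3.
Byte at offset 20: 0xF4 = 11110100 → 4-byte char (#7). Advance 4.
Byte at offset 24: 0x32 = 00110010 → 1-byte char (#8). Advance 1.
Byte at offset 25: 0xF3 = 11110011 → 4-byte char (#9). Advance 4.
Byte at offset 29: 0xEE = 11101110 → 3-byte char (#10). Advance 3.
Byte at offset 32: 0xEB = 11101011 → 3-byte char (#11). Advance 3.
Reached end at offset 35 after 11 code points.

11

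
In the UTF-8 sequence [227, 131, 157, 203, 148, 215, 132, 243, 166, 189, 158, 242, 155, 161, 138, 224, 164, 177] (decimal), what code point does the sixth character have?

Offset 0: leading byte 0xE3 = 11100011 → 3-byte char #1 = E3 83 9D.
Offset 3: leading byte 0xCB = 11001011 → 2-byte char #2 = CB 94.
Offset 5: leading byte 0xD7 = 11010111 → 2-byte char #3 = D7 84.
Offset 7: leading byte 0xF3 = 11110011 → 4-byte char #4 = F3 A6 BD 9E.
Offset 11: leading byte 0xF2 = 11110010 → 4-byte char #5 = F2 9B A1 8A.
Offset 15: leading byte 0xE0 = 11100000 → 3-byte char #6 = E0 A4 B1.
Leading byte 0xE0 = 11100000 matches 1110xxxx → 3-byte sequence.
Byte 1: 0xE0 = 11100000, payload 0000 (4 bits).
Byte 2: 0xA4 = 10100100 (10xxxxxx ✓), payload 100100.
Byte 3: 0xB1 = 10110001 (10xxxxxx ✓), payload 110001.
Concatenate: 0000100100110001 = 0x931 (16 bits → U+0931).

U+0931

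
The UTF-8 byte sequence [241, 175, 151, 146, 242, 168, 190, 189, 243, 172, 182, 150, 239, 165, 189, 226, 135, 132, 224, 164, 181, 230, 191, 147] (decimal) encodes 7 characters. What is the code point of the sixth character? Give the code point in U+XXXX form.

Offset 0: leading byte 0xF1 = 11110001 → 4-byte char #1 = F1 AF 97 92.
Offset 4: leading byte 0xF2 = 11110010 → 4-byte char #2 = F2 A8 BE BD.
Offset 8: leading byte 0xF3 = 11110011 → 4-byte char #3 = F3 AC B6 96.
Offset 12: leading byte 0xEF = 11101111 → 3-byte char #4 = EF A5 BD.
Offset 15: leading byte 0xE2 = 11100010 → 3-byte char #5 = E2 87 84.
Offset 18: leading byte 0xE0 = 11100000 → 3-byte char #6 = E0 A4 B5.
Leading byte 0xE0 = 11100000 matches 1110xxxx → 3-byte sequence.
Byte 1: 0xE0 = 11100000, payload 0000 (4 bits).
Byte 2: 0xA4 = 10100100 (10xxxxxx ✓), payload 100100.
Byte 3: 0xB5 = 10110101 (10xxxxxx ✓), payload 110101.
Concatenate: 0000100100110101 = 0x935 (16 bits → U+0935).

U+0935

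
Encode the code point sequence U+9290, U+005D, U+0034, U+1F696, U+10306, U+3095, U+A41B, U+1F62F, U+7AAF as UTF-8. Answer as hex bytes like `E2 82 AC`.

U+9290: 3-byte form → E9 8A 90.
U+005D: 1-byte form → 5D.
U+0034: 1-byte form → 34.
U+1F696: 4-byte form → F0 9F 9A 96.
U+10306: 4-byte form → F0 90 8C 86.
U+3095: 3-byte form → E3 82 95.
U+A41B: 3-byte form → EA 90 9B.
U+1F62F: 4-byte form → F0 9F 98 AF.
U+7AAF: 3-byte form → E7 AA AF.
Concatenated (26 bytes): E9 8A 90 5D 34 F0 9F 9A 96 F0 90 8C 86 E3 82 95 EA 90 9B F0 9F 98 AF E7 AA AF.

E9 8A 90 5D 34 F0 9F 9A 96 F0 90 8C 86 E3 82 95 EA 90 9B F0 9F 98 AF E7 AA AF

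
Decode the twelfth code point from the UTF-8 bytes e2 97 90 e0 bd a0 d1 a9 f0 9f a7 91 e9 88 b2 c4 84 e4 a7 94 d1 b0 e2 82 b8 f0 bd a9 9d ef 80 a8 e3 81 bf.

U+307F

Offset 0: leading byte 0xE2 = 11100010 → 3-byte char #1 = E2 97 90.
Offset 3: leading byte 0xE0 = 11100000 → 3-byte char #2 = E0 BD A0.
Offset 6: leading byte 0xD1 = 11010001 → 2-byte char #3 = D1 A9.
Offset 8: leading byte 0xF0 = 11110000 → 4-byte char #4 = F0 9F A7 91.
Offset 12: leading byte 0xE9 = 11101001 → 3-byte char #5 = E9 88 B2.
Offset 15: leading byte 0xC4 = 11000100 → 2-byte char #6 = C4 84.
Offset 17: leading byte 0xE4 = 11100100 → 3-byte char #7 = E4 A7 94.
Offset 20: leading byte 0xD1 = 11010001 → 2-byte char #8 = D1 B0.
Offset 22: leading byte 0xE2 = 11100010 → 3-byte char #9 = E2 82 B8.
Offset 25: leading byte 0xF0 = 11110000 → 4-byte char #10 = F0 BD A9 9D.
Offset 29: leading byte 0xEF = 11101111 → 3-byte char #11 = EF 80 A8.
Offset 32: leading byte 0xE3 = 11100011 → 3-byte char #12 = E3 81 BF.
Leading byte 0xE3 = 11100011 matches 1110xxxx → 3-byte sequence.
Byte 1: 0xE3 = 11100011, payload 0011 (4 bits).
Byte 2: 0x81 = 10000001 (10xxxxxx ✓), payload 000001.
Byte 3: 0xBF = 10111111 (10xxxxxx ✓), payload 111111.
Concatenate: 0011000001111111 = 0x307F (16 bits → U+307F).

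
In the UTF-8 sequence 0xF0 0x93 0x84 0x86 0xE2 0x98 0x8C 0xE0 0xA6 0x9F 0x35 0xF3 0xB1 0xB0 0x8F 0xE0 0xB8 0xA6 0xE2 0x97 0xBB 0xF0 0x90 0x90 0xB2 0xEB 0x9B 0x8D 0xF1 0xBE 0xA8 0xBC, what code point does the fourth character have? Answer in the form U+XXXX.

Offset 0: leading byte 0xF0 = 11110000 → 4-byte char #1 = F0 93 84 86.
Offset 4: leading byte 0xE2 = 11100010 → 3-byte char #2 = E2 98 8C.
Offset 7: leading byte 0xE0 = 11100000 → 3-byte char #3 = E0 A6 9F.
Offset 10: leading byte 0x35 = 00110101 → 1-byte char #4 = 35.
Leading byte 0x35 = 00110101 matches 0xxxxxxx → 1-byte sequence.
Byte 1: 0x35 = 00110101, payload 0110101 (7 bits).
Concatenate: 0110101 = 0x35 (7 bits → U+0035).

U+0035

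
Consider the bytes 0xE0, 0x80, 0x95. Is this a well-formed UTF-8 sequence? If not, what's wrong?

invalid (overlong encoding)

Leading byte 0xE0 = 11100000 → 3-byte form.
Continuation bytes all match 10xxxxxx. Payload decodes to 0x15.
But 0x15 < 0x800, the minimum for a 3-byte sequence — this is an overlong encoding.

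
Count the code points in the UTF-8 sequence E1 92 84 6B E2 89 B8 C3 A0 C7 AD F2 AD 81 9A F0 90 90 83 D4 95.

Byte at offset 0: 0xE1 = 11100001 → 3-byte char (#1). Advance 3.
Byte at offset 3: 0x6B = 01101011 → 1-byte char (#2). Advance 1.
Byte at offset 4: 0xE2 = 11100010 → 3-byte char (#3). Advance 3.
Byte at offset 7: 0xC3 = 11000011 → 2-byte char (#4). Advance 2.
Byte at offset 9: 0xC7 = 11000111 → 2-byte char (#5). Advance 2.
Byte at offset 11: 0xF2 = 11110010 → 4-byte char (#6). Advance 4.
Byte at offset 15: 0xF0 = 11110000 → 4-byte char (#7). Advance 4.
Byte at offset 19: 0xD4 = 11010100 → 2-byte char (#8). Advance 2.
Reached end at offset 21 after 8 code points.

8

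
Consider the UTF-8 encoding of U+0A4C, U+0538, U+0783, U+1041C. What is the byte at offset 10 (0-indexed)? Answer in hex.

0x9C

U+0A4C → 3-byte form E0 A9 8C at offsets 0–2.
U+0538 → 2-byte form D4 B8 at offsets 3–4.
U+0783 → 2-byte form DE 83 at offsets 5–6.
U+1041C → 4-byte form F0 90 90 9C at offsets 7–10.
Offset 10 falls in char 4's range; it's byte 4 of F0 90 90 9C = 0x9C.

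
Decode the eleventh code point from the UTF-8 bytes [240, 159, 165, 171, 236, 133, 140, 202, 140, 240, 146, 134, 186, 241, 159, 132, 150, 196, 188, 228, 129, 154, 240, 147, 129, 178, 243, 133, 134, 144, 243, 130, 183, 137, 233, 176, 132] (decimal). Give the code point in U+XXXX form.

Offset 0: leading byte 0xF0 = 11110000 → 4-byte char #1 = F0 9F A5 AB.
Offset 4: leading byte 0xEC = 11101100 → 3-byte char #2 = EC 85 8C.
Offset 7: leading byte 0xCA = 11001010 → 2-byte char #3 = CA 8C.
Offset 9: leading byte 0xF0 = 11110000 → 4-byte char #4 = F0 92 86 BA.
Offset 13: leading byte 0xF1 = 11110001 → 4-byte char #5 = F1 9F 84 96.
Offset 17: leading byte 0xC4 = 11000100 → 2-byte char #6 = C4 BC.
Offset 19: leading byte 0xE4 = 11100100 → 3-byte char #7 = E4 81 9A.
Offset 22: leading byte 0xF0 = 11110000 → 4-byte char #8 = F0 93 81 B2.
Offset 26: leading byte 0xF3 = 11110011 → 4-byte char #9 = F3 85 86 90.
Offset 30: leading byte 0xF3 = 11110011 → 4-byte char #10 = F3 82 B7 89.
Offset 34: leading byte 0xE9 = 11101001 → 3-byte char #11 = E9 B0 84.
Leading byte 0xE9 = 11101001 matches 1110xxxx → 3-byte sequence.
Byte 1: 0xE9 = 11101001, payload 1001 (4 bits).
Byte 2: 0xB0 = 10110000 (10xxxxxx ✓), payload 110000.
Byte 3: 0x84 = 10000100 (10xxxxxx ✓), payload 000100.
Concatenate: 1001110000000100 = 0x9C04 (16 bits → U+9C04).

U+9C04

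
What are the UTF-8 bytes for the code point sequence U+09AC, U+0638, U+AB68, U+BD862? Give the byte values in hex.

E0 A6 AC D8 B8 EA AD A8 F2 BD A1 A2

U+09AC: 3-byte form → E0 A6 AC.
U+0638: 2-byte form → D8 B8.
U+AB68: 3-byte form → EA AD A8.
U+BD862: 4-byte form → F2 BD A1 A2.
Concatenated (12 bytes): E0 A6 AC D8 B8 EA AD A8 F2 BD A1 A2.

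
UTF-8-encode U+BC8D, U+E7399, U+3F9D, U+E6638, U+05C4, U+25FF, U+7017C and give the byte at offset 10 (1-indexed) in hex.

0x9D

1-indexed offset 10 is 0-indexed offset 9.
U+BC8D → 3-byte form EB B2 8D at offsets 0–2.
U+E7399 → 4-byte form F3 A7 8E 99 at offsets 3–6.
U+3F9D → 3-byte form E3 BE 9D at offsets 7–9.
Offset 9 falls in char 3's range; it's byte 3 of E3 BE 9D = 0x9D.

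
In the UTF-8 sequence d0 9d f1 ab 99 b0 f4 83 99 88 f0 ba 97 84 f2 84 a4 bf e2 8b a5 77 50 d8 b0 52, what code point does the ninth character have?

U+0630

Offset 0: leading byte 0xD0 = 11010000 → 2-byte char #1 = D0 9D.
Offset 2: leading byte 0xF1 = 11110001 → 4-byte char #2 = F1 AB 99 B0.
Offset 6: leading byte 0xF4 = 11110100 → 4-byte char #3 = F4 83 99 88.
Offset 10: leading byte 0xF0 = 11110000 → 4-byte char #4 = F0 BA 97 84.
Offset 14: leading byte 0xF2 = 11110010 → 4-byte char #5 = F2 84 A4 BF.
Offset 18: leading byte 0xE2 = 11100010 → 3-byte char #6 = E2 8B A5.
Offset 21: leading byte 0x77 = 01110111 → 1-byte char #7 = 77.
Offset 22: leading byte 0x50 = 01010000 → 1-byte char #8 = 50.
Offset 23: leading byte 0xD8 = 11011000 → 2-byte char #9 = D8 B0.
Leading byte 0xD8 = 11011000 matches 110xxxxx → 2-byte sequence.
Byte 1: 0xD8 = 11011000, payload 11000 (5 bits).
Byte 2: 0xB0 = 10110000 (10xxxxxx ✓), payload 110000.
Concatenate: 11000110000 = 0x630 (11 bits → U+0630).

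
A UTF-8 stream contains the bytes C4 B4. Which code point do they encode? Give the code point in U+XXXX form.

U+0134

Leading byte 0xC4 = 11000100 matches 110xxxxx → 2-byte sequence.
Byte 1: 0xC4 = 11000100, payload 00100 (5 bits).
Byte 2: 0xB4 = 10110100 (10xxxxxx ✓), payload 110100.
Concatenate: 00100110100 = 0x134 (11 bits → U+0134).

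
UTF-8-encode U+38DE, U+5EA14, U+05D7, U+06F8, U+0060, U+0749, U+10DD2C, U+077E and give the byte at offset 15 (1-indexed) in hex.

0xF4

1-indexed offset 15 is 0-indexed offset 14.
U+38DE → 3-byte form E3 A3 9E at offsets 0–2.
U+5EA14 → 4-byte form F1 9E A8 94 at offsets 3–6.
U+05D7 → 2-byte form D7 97 at offsets 7–8.
U+06F8 → 2-byte form DB B8 at offsets 9–10.
U+0060 → 1-byte form 60 at offsets 11–11.
U+0749 → 2-byte form DD 89 at offsets 12–13.
U+10DD2C → 4-byte form F4 8D B4 AC at offsets 14–17.
Offset 14 falls in char 7's range; it's byte 1 of F4 8D B4 AC = 0xF4.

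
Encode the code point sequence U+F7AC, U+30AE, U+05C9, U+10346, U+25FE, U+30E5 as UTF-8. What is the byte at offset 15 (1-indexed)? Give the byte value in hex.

0xBE

1-indexed offset 15 is 0-indexed offset 14.
U+F7AC → 3-byte form EF 9E AC at offsets 0–2.
U+30AE → 3-byte form E3 82 AE at offsets 3–5.
U+05C9 → 2-byte form D7 89 at offsets 6–7.
U+10346 → 4-byte form F0 90 8D 86 at offsets 8–11.
U+25FE → 3-byte form E2 97 BE at offsets 12–14.
Offset 14 falls in char 5's range; it's byte 3 of E2 97 BE = 0xBE.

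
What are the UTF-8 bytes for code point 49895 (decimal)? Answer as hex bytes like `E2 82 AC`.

U+C2E7 = 0xC2E7 = 49895 decimal. In range U+0800–U+FFFF → 3-byte form: 1110xxxx 10xxxxxx 10xxxxxx.
Binary (16 bits): 1100001011100111.
Split 4+6+6: 1100 | 001011 | 100111.
Byte 1: 11101100 = 0xEC.
Byte 2: 10001011 = 0x8B.
Byte 3: 10100111 = 0xA7.

EC 8B A7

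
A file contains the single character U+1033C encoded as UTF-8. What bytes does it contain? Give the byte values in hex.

U+1033C = 0x1033C = 66364 decimal. In range U+10000–U+10FFFF → 4-byte form: 11110xxx 10xxxxxx 10xxxxxx 10xxxxxx.
Binary (21 bits): 000010000001100111100.
Split 3+6+6+6: 000 | 010000 | 001100 | 111100.
Byte 1: 11110000 = 0xF0.
Byte 2: 10010000 = 0x90.
Byte 3: 10001100 = 0x8C.
Byte 4: 10111100 = 0xBC.

F0 90 8C BC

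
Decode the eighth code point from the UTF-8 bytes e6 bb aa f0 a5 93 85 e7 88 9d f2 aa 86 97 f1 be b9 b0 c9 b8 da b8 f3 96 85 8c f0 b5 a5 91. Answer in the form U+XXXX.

Offset 0: leading byte 0xE6 = 11100110 → 3-byte char #1 = E6 BB AA.
Offset 3: leading byte 0xF0 = 11110000 → 4-byte char #2 = F0 A5 93 85.
Offset 7: leading byte 0xE7 = 11100111 → 3-byte char #3 = E7 88 9D.
Offset 10: leading byte 0xF2 = 11110010 → 4-byte char #4 = F2 AA 86 97.
Offset 14: leading byte 0xF1 = 11110001 → 4-byte char #5 = F1 BE B9 B0.
Offset 18: leading byte 0xC9 = 11001001 → 2-byte char #6 = C9 B8.
Offset 20: leading byte 0xDA = 11011010 → 2-byte char #7 = DA B8.
Offset 22: leading byte 0xF3 = 11110011 → 4-byte char #8 = F3 96 85 8C.
Leading byte 0xF3 = 11110011 matches 11110xxx → 4-byte sequence.
Byte 1: 0xF3 = 11110011, payload 011 (3 bits).
Byte 2: 0x96 = 10010110 (10xxxxxx ✓), payload 010110.
Byte 3: 0x85 = 10000101 (10xxxxxx ✓), payload 000101.
Byte 4: 0x8C = 10001100 (10xxxxxx ✓), payload 001100.
Concatenate: 011010110000101001100 = 0xD614C (21 bits → U+D614C).

U+D614C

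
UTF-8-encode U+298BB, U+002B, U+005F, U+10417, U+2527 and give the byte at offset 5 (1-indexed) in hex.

1-indexed offset 5 is 0-indexed offset 4.
U+298BB → 4-byte form F0 A9 A2 BB at offsets 0–3.
U+002B → 1-byte form 2B at offsets 4–4.
Offset 4 falls in char 2's range; it's byte 1 of 2B = 0x2B.

0x2B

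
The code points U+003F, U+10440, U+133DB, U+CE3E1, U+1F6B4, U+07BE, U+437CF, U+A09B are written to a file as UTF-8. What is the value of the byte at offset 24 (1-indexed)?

0xEA

1-indexed offset 24 is 0-indexed offset 23.
U+003F → 1-byte form 3F at offsets 0–0.
U+10440 → 4-byte form F0 90 91 80 at offsets 1–4.
U+133DB → 4-byte form F0 93 8F 9B at offsets 5–8.
U+CE3E1 → 4-byte form F3 8E 8F A1 at offsets 9–12.
U+1F6B4 → 4-byte form F0 9F 9A B4 at offsets 13–16.
U+07BE → 2-byte form DE BE at offsets 17–18.
U+437CF → 4-byte form F1 83 9F 8F at offsets 19–22.
U+A09B → 3-byte form EA 82 9B at offsets 23–25.
Offset 23 falls in char 8's range; it's byte 1 of EA 82 9B = 0xEA.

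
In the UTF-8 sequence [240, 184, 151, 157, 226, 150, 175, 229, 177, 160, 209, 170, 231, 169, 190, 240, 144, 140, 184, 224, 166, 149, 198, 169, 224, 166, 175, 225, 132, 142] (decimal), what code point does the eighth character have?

U+01A9

Offset 0: leading byte 0xF0 = 11110000 → 4-byte char #1 = F0 B8 97 9D.
Offset 4: leading byte 0xE2 = 11100010 → 3-byte char #2 = E2 96 AF.
Offset 7: leading byte 0xE5 = 11100101 → 3-byte char #3 = E5 B1 A0.
Offset 10: leading byte 0xD1 = 11010001 → 2-byte char #4 = D1 AA.
Offset 12: leading byte 0xE7 = 11100111 → 3-byte char #5 = E7 A9 BE.
Offset 15: leading byte 0xF0 = 11110000 → 4-byte char #6 = F0 90 8C B8.
Offset 19: leading byte 0xE0 = 11100000 → 3-byte char #7 = E0 A6 95.
Offset 22: leading byte 0xC6 = 11000110 → 2-byte char #8 = C6 A9.
Leading byte 0xC6 = 11000110 matches 110xxxxx → 2-byte sequence.
Byte 1: 0xC6 = 11000110, payload 00110 (5 bits).
Byte 2: 0xA9 = 10101001 (10xxxxxx ✓), payload 101001.
Concatenate: 00110101001 = 0x1A9 (11 bits → U+01A9).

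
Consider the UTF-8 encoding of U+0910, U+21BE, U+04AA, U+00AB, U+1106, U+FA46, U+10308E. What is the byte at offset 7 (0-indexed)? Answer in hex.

U+0910 → 3-byte form E0 A4 90 at offsets 0–2.
U+21BE → 3-byte form E2 86 BE at offsets 3–5.
U+04AA → 2-byte form D2 AA at offsets 6–7.
Offset 7 falls in char 3's range; it's byte 2 of D2 AA = 0xAA.

0xAA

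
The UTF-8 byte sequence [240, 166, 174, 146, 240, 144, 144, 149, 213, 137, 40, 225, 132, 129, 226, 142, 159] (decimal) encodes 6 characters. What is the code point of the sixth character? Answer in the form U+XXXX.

Offset 0: leading byte 0xF0 = 11110000 → 4-byte char #1 = F0 A6 AE 92.
Offset 4: leading byte 0xF0 = 11110000 → 4-byte char #2 = F0 90 90 95.
Offset 8: leading byte 0xD5 = 11010101 → 2-byte char #3 = D5 89.
Offset 10: leading byte 0x28 = 00101000 → 1-byte char #4 = 28.
Offset 11: leading byte 0xE1 = 11100001 → 3-byte char #5 = E1 84 81.
Offset 14: leading byte 0xE2 = 11100010 → 3-byte char #6 = E2 8E 9F.
Leading byte 0xE2 = 11100010 matches 1110xxxx → 3-byte sequence.
Byte 1: 0xE2 = 11100010, payload 0010 (4 bits).
Byte 2: 0x8E = 10001110 (10xxxxxx ✓), payload 001110.
Byte 3: 0x9F = 10011111 (10xxxxxx ✓), payload 011111.
Concatenate: 0010001110011111 = 0x239F (16 bits → U+239F).

U+239F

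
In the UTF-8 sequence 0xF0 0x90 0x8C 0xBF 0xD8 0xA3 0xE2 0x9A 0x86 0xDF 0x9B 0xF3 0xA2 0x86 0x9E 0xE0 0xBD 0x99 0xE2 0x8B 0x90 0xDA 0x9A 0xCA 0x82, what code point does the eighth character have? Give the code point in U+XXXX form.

U+069A

Offset 0: leading byte 0xF0 = 11110000 → 4-byte char #1 = F0 90 8C BF.
Offset 4: leading byte 0xD8 = 11011000 → 2-byte char #2 = D8 A3.
Offset 6: leading byte 0xE2 = 11100010 → 3-byte char #3 = E2 9A 86.
Offset 9: leading byte 0xDF = 11011111 → 2-byte char #4 = DF 9B.
Offset 11: leading byte 0xF3 = 11110011 → 4-byte char #5 = F3 A2 86 9E.
Offset 15: leading byte 0xE0 = 11100000 → 3-byte char #6 = E0 BD 99.
Offset 18: leading byte 0xE2 = 11100010 → 3-byte char #7 = E2 8B 90.
Offset 21: leading byte 0xDA = 11011010 → 2-byte char #8 = DA 9A.
Leading byte 0xDA = 11011010 matches 110xxxxx → 2-byte sequence.
Byte 1: 0xDA = 11011010, payload 11010 (5 bits).
Byte 2: 0x9A = 10011010 (10xxxxxx ✓), payload 011010.
Concatenate: 11010011010 = 0x69A (11 bits → U+069A).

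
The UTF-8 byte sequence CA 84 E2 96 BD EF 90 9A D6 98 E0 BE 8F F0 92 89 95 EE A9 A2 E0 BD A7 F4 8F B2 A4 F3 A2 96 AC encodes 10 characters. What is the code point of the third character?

Offset 0: leading byte 0xCA = 11001010 → 2-byte char #1 = CA 84.
Offset 2: leading byte 0xE2 = 11100010 → 3-byte char #2 = E2 96 BD.
Offset 5: leading byte 0xEF = 11101111 → 3-byte char #3 = EF 90 9A.
Leading byte 0xEF = 11101111 matches 1110xxxx → 3-byte sequence.
Byte 1: 0xEF = 11101111, payload 1111 (4 bits).
Byte 2: 0x90 = 10010000 (10xxxxxx ✓), payload 010000.
Byte 3: 0x9A = 10011010 (10xxxxxx ✓), payload 011010.
Concatenate: 1111010000011010 = 0xF41A (16 bits → U+F41A).

U+F41A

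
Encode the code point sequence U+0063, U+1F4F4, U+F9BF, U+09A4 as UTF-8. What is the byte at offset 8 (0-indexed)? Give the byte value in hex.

0xE0

U+0063 → 1-byte form 63 at offsets 0–0.
U+1F4F4 → 4-byte form F0 9F 93 B4 at offsets 1–4.
U+F9BF → 3-byte form EF A6 BF at offsets 5–7.
U+09A4 → 3-byte form E0 A6 A4 at offsets 8–10.
Offset 8 falls in char 4's range; it's byte 1 of E0 A6 A4 = 0xE0.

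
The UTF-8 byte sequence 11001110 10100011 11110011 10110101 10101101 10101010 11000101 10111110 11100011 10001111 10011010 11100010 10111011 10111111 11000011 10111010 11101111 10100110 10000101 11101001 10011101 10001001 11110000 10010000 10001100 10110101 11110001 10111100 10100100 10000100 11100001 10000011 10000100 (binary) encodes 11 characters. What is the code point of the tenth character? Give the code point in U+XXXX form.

U+7C904

Offset 0: leading byte 0xCE = 11001110 → 2-byte char #1 = CE A3.
Offset 2: leading byte 0xF3 = 11110011 → 4-byte char #2 = F3 B5 AD AA.
Offset 6: leading byte 0xC5 = 11000101 → 2-byte char #3 = C5 BE.
Offset 8: leading byte 0xE3 = 11100011 → 3-byte char #4 = E3 8F 9A.
Offset 11: leading byte 0xE2 = 11100010 → 3-byte char #5 = E2 BB BF.
Offset 14: leading byte 0xC3 = 11000011 → 2-byte char #6 = C3 BA.
Offset 16: leading byte 0xEF = 11101111 → 3-byte char #7 = EF A6 85.
Offset 19: leading byte 0xE9 = 11101001 → 3-byte char #8 = E9 9D 89.
Offset 22: leading byte 0xF0 = 11110000 → 4-byte char #9 = F0 90 8C B5.
Offset 26: leading byte 0xF1 = 11110001 → 4-byte char #10 = F1 BC A4 84.
Leading byte 0xF1 = 11110001 matches 11110xxx → 4-byte sequence.
Byte 1: 0xF1 = 11110001, payload 001 (3 bits).
Byte 2: 0xBC = 10111100 (10xxxxxx ✓), payload 111100.
Byte 3: 0xA4 = 10100100 (10xxxxxx ✓), payload 100100.
Byte 4: 0x84 = 10000100 (10xxxxxx ✓), payload 000100.
Concatenate: 001111100100100000100 = 0x7C904 (21 bits → U+7C904).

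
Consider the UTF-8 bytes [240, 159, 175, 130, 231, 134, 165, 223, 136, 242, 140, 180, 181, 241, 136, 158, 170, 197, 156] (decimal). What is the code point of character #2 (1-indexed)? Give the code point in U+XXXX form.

Offset 0: leading byte 0xF0 = 11110000 → 4-byte char #1 = F0 9F AF 82.
Offset 4: leading byte 0xE7 = 11100111 → 3-byte char #2 = E7 86 A5.
Leading byte 0xE7 = 11100111 matches 1110xxxx → 3-byte sequence.
Byte 1: 0xE7 = 11100111, payload 0111 (4 bits).
Byte 2: 0x86 = 10000110 (10xxxxxx ✓), payload 000110.
Byte 3: 0xA5 = 10100101 (10xxxxxx ✓), payload 100101.
Concatenate: 0111000110100101 = 0x71A5 (16 bits → U+71A5).

U+71A5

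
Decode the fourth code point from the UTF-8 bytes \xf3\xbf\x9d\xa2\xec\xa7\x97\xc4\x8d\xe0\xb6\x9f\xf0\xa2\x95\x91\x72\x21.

Offset 0: leading byte 0xF3 = 11110011 → 4-byte char #1 = F3 BF 9D A2.
Offset 4: leading byte 0xEC = 11101100 → 3-byte char #2 = EC A7 97.
Offset 7: leading byte 0xC4 = 11000100 → 2-byte char #3 = C4 8D.
Offset 9: leading byte 0xE0 = 11100000 → 3-byte char #4 = E0 B6 9F.
Leading byte 0xE0 = 11100000 matches 1110xxxx → 3-byte sequence.
Byte 1: 0xE0 = 11100000, payload 0000 (4 bits).
Byte 2: 0xB6 = 10110110 (10xxxxxx ✓), payload 110110.
Byte 3: 0x9F = 10011111 (10xxxxxx ✓), payload 011111.
Concatenate: 0000110110011111 = 0xD9F (16 bits → U+0D9F).

U+0D9F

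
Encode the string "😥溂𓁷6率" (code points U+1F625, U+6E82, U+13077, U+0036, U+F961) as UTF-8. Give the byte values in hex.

U+1F625: 4-byte form → F0 9F 98 A5.
U+6E82: 3-byte form → E6 BA 82.
U+13077: 4-byte form → F0 93 81 B7.
U+0036: 1-byte form → 36.
U+F961: 3-byte form → EF A5 A1.
Concatenated (15 bytes): F0 9F 98 A5 E6 BA 82 F0 93 81 B7 36 EF A5 A1.

F0 9F 98 A5 E6 BA 82 F0 93 81 B7 36 EF A5 A1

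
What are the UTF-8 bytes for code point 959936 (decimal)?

F3 AA 97 80

U+EA5C0 = 0xEA5C0 = 959936 decimal. In range U+10000–U+10FFFF → 4-byte form: 11110xxx 10xxxxxx 10xxxxxx 10xxxxxx.
Binary (21 bits): 011101010010111000000.
Split 3+6+6+6: 011 | 101010 | 010111 | 000000.
Byte 1: 11110011 = 0xF3.
Byte 2: 10101010 = 0xAA.
Byte 3: 10010111 = 0x97.
Byte 4: 10000000 = 0x80.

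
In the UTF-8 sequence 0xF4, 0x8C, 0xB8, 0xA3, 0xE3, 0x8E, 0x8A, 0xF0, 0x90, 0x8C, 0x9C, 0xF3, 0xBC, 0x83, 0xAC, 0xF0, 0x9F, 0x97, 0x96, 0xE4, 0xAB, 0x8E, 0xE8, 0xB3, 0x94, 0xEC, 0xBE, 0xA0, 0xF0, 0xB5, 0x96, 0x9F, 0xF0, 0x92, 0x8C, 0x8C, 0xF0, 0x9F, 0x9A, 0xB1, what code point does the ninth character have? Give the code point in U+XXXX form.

Offset 0: leading byte 0xF4 = 11110100 → 4-byte char #1 = F4 8C B8 A3.
Offset 4: leading byte 0xE3 = 11100011 → 3-byte char #2 = E3 8E 8A.
Offset 7: leading byte 0xF0 = 11110000 → 4-byte char #3 = F0 90 8C 9C.
Offset 11: leading byte 0xF3 = 11110011 → 4-byte char #4 = F3 BC 83 AC.
Offset 15: leading byte 0xF0 = 11110000 → 4-byte char #5 = F0 9F 97 96.
Offset 19: leading byte 0xE4 = 11100100 → 3-byte char #6 = E4 AB 8E.
Offset 22: leading byte 0xE8 = 11101000 → 3-byte char #7 = E8 B3 94.
Offset 25: leading byte 0xEC = 11101100 → 3-byte char #8 = EC BE A0.
Offset 28: leading byte 0xF0 = 11110000 → 4-byte char #9 = F0 B5 96 9F.
Leading byte 0xF0 = 11110000 matches 11110xxx → 4-byte sequence.
Byte 1: 0xF0 = 11110000, payload 000 (3 bits).
Byte 2: 0xB5 = 10110101 (10xxxxxx ✓), payload 110101.
Byte 3: 0x96 = 10010110 (10xxxxxx ✓), payload 010110.
Byte 4: 0x9F = 10011111 (10xxxxxx ✓), payload 011111.
Concatenate: 000110101010110011111 = 0x3559F (21 bits → U+3559F).

U+3559F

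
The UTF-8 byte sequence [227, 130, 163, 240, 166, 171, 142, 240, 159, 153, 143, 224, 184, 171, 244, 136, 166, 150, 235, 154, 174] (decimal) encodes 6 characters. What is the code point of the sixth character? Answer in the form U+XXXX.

U+B6AE

Offset 0: leading byte 0xE3 = 11100011 → 3-byte char #1 = E3 82 A3.
Offset 3: leading byte 0xF0 = 11110000 → 4-byte char #2 = F0 A6 AB 8E.
Offset 7: leading byte 0xF0 = 11110000 → 4-byte char #3 = F0 9F 99 8F.
Offset 11: leading byte 0xE0 = 11100000 → 3-byte char #4 = E0 B8 AB.
Offset 14: leading byte 0xF4 = 11110100 → 4-byte char #5 = F4 88 A6 96.
Offset 18: leading byte 0xEB = 11101011 → 3-byte char #6 = EB 9A AE.
Leading byte 0xEB = 11101011 matches 1110xxxx → 3-byte sequence.
Byte 1: 0xEB = 11101011, payload 1011 (4 bits).
Byte 2: 0x9A = 10011010 (10xxxxxx ✓), payload 011010.
Byte 3: 0xAE = 10101110 (10xxxxxx ✓), payload 101110.
Concatenate: 1011011010101110 = 0xB6AE (16 bits → U+B6AE).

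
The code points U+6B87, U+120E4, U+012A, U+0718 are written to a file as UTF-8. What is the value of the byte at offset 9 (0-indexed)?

0xDC

U+6B87 → 3-byte form E6 AE 87 at offsets 0–2.
U+120E4 → 4-byte form F0 92 83 A4 at offsets 3–6.
U+012A → 2-byte form C4 AA at offsets 7–8.
U+0718 → 2-byte form DC 98 at offsets 9–10.
Offset 9 falls in char 4's range; it's byte 1 of DC 98 = 0xDC.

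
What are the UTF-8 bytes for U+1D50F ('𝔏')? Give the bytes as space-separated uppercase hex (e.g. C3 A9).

U+1D50F = 0x1D50F = 120079 decimal. In range U+10000–U+10FFFF → 4-byte form: 11110xxx 10xxxxxx 10xxxxxx 10xxxxxx.
Binary (21 bits): 000011101010100001111.
Split 3+6+6+6: 000 | 011101 | 010100 | 001111.
Byte 1: 11110000 = 0xF0.
Byte 2: 10011101 = 0x9D.
Byte 3: 10010100 = 0x94.
Byte 4: 10001111 = 0x8F.

F0 9D 94 8F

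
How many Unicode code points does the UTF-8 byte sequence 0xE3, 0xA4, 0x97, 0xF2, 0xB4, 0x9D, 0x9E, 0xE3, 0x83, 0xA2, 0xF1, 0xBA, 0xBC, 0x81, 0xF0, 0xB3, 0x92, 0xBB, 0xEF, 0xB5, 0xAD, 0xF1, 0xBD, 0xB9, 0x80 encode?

7

Byte at offset 0: 0xE3 = 11100011 → 3-byte char (#1). Advance 3.
Byte at offset 3: 0xF2 = 11110010 → 4-byte char (#2). Advance 4.
Byte at offset 7: 0xE3 = 11100011 → 3-byte char (#3). Advance 3.
Byte at offset 10: 0xF1 = 11110001 → 4-byte char (#4). Advance 4.
Byte at offset 14: 0xF0 = 11110000 → 4-byte char (#5). Advance 4.
Byte at offset 18: 0xEF = 11101111 → 3-byte char (#6). Advance 3.
Byte at offset 21: 0xF1 = 11110001 → 4-byte char (#7). Advance 4.
Reached end at offset 25 after 7 code points.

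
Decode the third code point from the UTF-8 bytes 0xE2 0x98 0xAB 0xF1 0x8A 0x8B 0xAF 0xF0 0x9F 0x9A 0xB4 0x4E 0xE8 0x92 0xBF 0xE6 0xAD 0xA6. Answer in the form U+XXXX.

Offset 0: leading byte 0xE2 = 11100010 → 3-byte char #1 = E2 98 AB.
Offset 3: leading byte 0xF1 = 11110001 → 4-byte char #2 = F1 8A 8B AF.
Offset 7: leading byte 0xF0 = 11110000 → 4-byte char #3 = F0 9F 9A B4.
Leading byte 0xF0 = 11110000 matches 11110xxx → 4-byte sequence.
Byte 1: 0xF0 = 11110000, payload 000 (3 bits).
Byte 2: 0x9F = 10011111 (10xxxxxx ✓), payload 011111.
Byte 3: 0x9A = 10011010 (10xxxxxx ✓), payload 011010.
Byte 4: 0xB4 = 10110100 (10xxxxxx ✓), payload 110100.
Concatenate: 000011111011010110100 = 0x1F6B4 (21 bits → U+1F6B4).

U+1F6B4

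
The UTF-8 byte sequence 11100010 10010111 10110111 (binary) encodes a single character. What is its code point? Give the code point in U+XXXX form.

U+25F7

Leading byte 0xE2 = 11100010 matches 1110xxxx → 3-byte sequence.
Byte 1: 0xE2 = 11100010, payload 0010 (4 bits).
Byte 2: 0x97 = 10010111 (10xxxxxx ✓), payload 010111.
Byte 3: 0xB7 = 10110111 (10xxxxxx ✓), payload 110111.
Concatenate: 0010010111110111 = 0x25F7 (16 bits → U+25F7).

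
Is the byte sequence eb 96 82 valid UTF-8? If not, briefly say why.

Leading byte 0xEB = 11101011 → 3-byte form.
Continuation bytes 0x96=10010110, 0x82=10000010 all match 10xxxxxx.
Decoded value 0xB582 is ≥ 0x800 (shortest form) and not a surrogate.

valid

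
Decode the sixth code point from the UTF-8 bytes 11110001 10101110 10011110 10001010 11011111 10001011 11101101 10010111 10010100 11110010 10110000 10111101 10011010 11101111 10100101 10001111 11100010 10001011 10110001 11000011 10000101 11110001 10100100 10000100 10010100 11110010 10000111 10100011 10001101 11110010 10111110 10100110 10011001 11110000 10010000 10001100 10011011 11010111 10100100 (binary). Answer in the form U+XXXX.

Offset 0: leading byte 0xF1 = 11110001 → 4-byte char #1 = F1 AE 9E 8A.
Offset 4: leading byte 0xDF = 11011111 → 2-byte char #2 = DF 8B.
Offset 6: leading byte 0xED = 11101101 → 3-byte char #3 = ED 97 94.
Offset 9: leading byte 0xF2 = 11110010 → 4-byte char #4 = F2 B0 BD 9A.
Offset 13: leading byte 0xEF = 11101111 → 3-byte char #5 = EF A5 8F.
Offset 16: leading byte 0xE2 = 11100010 → 3-byte char #6 = E2 8B B1.
Leading byte 0xE2 = 11100010 matches 1110xxxx → 3-byte sequence.
Byte 1: 0xE2 = 11100010, payload 0010 (4 bits).
Byte 2: 0x8B = 10001011 (10xxxxxx ✓), payload 001011.
Byte 3: 0xB1 = 10110001 (10xxxxxx ✓), payload 110001.
Concatenate: 0010001011110001 = 0x22F1 (16 bits → U+22F1).

U+22F1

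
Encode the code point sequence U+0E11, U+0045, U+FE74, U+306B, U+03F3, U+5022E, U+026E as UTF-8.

U+0E11: 3-byte form → E0 B8 91.
U+0045: 1-byte form → 45.
U+FE74: 3-byte form → EF B9 B4.
U+306B: 3-byte form → E3 81 AB.
U+03F3: 2-byte form → CF B3.
U+5022E: 4-byte form → F1 90 88 AE.
U+026E: 2-byte form → C9 AE.
Concatenated (18 bytes): E0 B8 91 45 EF B9 B4 E3 81 AB CF B3 F1 90 88 AE C9 AE.

E0 B8 91 45 EF B9 B4 E3 81 AB CF B3 F1 90 88 AE C9 AE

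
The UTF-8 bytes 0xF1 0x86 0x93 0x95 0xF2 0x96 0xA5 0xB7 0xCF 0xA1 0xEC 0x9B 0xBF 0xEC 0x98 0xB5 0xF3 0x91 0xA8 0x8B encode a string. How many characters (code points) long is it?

Byte at offset 0: 0xF1 = 11110001 → 4-byte char (#1). Advance 4.
Byte at offset 4: 0xF2 = 11110010 → 4-byte char (#2). Advance 4.
Byte at offset 8: 0xCF = 11001111 → 2-byte char (#3). Advance 2.
Byte at offset 10: 0xEC = 11101100 → 3-byte char (#4). Advance 3.
Byte at offset 13: 0xEC = 11101100 → 3-byte char (#5). Advance 3.
Byte at offset 16: 0xF3 = 11110011 → 4-byte char (#6). Advance 4.
Reached end at offset 20 after 6 code points.

6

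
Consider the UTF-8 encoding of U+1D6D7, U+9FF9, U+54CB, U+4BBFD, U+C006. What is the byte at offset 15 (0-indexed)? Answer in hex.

0x80

U+1D6D7 → 4-byte form F0 9D 9B 97 at offsets 0–3.
U+9FF9 → 3-byte form E9 BF B9 at offsets 4–6.
U+54CB → 3-byte form E5 93 8B at offsets 7–9.
U+4BBFD → 4-byte form F1 8B AF BD at offsets 10–13.
U+C006 → 3-byte form EC 80 86 at offsets 14–16.
Offset 15 falls in char 5's range; it's byte 2 of EC 80 86 = 0x80.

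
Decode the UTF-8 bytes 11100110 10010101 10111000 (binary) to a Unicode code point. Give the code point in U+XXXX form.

U+6578

Leading byte 0xE6 = 11100110 matches 1110xxxx → 3-byte sequence.
Byte 1: 0xE6 = 11100110, payload 0110 (4 bits).
Byte 2: 0x95 = 10010101 (10xxxxxx ✓), payload 010101.
Byte 3: 0xB8 = 10111000 (10xxxxxx ✓), payload 111000.
Concatenate: 0110010101111000 = 0x6578 (16 bits → U+6578).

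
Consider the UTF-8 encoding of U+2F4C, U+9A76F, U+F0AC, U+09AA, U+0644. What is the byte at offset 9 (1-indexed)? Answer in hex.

0x82

1-indexed offset 9 is 0-indexed offset 8.
U+2F4C → 3-byte form E2 BD 8C at offsets 0–2.
U+9A76F → 4-byte form F2 9A 9D AF at offsets 3–6.
U+F0AC → 3-byte form EF 82 AC at offsets 7–9.
Offset 8 falls in char 3's range; it's byte 2 of EF 82 AC = 0x82.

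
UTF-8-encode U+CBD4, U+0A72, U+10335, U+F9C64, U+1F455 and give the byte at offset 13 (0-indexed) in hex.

U+CBD4 → 3-byte form EC AF 94 at offsets 0–2.
U+0A72 → 3-byte form E0 A9 B2 at offsets 3–5.
U+10335 → 4-byte form F0 90 8C B5 at offsets 6–9.
U+F9C64 → 4-byte form F3 B9 B1 A4 at offsets 10–13.
Offset 13 falls in char 4's range; it's byte 4 of F3 B9 B1 A4 = 0xA4.

0xA4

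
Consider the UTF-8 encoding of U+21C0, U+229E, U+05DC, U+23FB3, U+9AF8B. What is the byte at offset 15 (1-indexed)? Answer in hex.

1-indexed offset 15 is 0-indexed offset 14.
U+21C0 → 3-byte form E2 87 80 at offsets 0–2.
U+229E → 3-byte form E2 8A 9E at offsets 3–5.
U+05DC → 2-byte form D7 9C at offsets 6–7.
U+23FB3 → 4-byte form F0 A3 BE B3 at offsets 8–11.
U+9AF8B → 4-byte form F2 9A BE 8B at offsets 12–15.
Offset 14 falls in char 5's range; it's byte 3 of F2 9A BE 8B = 0xBE.

0xBE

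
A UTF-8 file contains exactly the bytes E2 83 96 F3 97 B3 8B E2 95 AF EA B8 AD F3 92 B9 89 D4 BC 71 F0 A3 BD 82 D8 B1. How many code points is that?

9

Byte at offset 0: 0xE2 = 11100010 → 3-byte char (#1). Advance 3.
Byte at offset 3: 0xF3 = 11110011 → 4-byte char (#2). Advance 4.
Byte at offset 7: 0xE2 = 11100010 → 3-byte char (#3). Advance 3.
Byte at offset 10: 0xEA = 11101010 → 3-byte char (#4). Advance 3.
Byte at offset 13: 0xF3 = 11110011 → 4-byte char (#5). Advance 4.
Byte at offset 17: 0xD4 = 11010100 → 2-byte char (#6). Advance 2.
Byte at offset 19: 0x71 = 01110001 → 1-byte char (#7). Advance 1.
Byte at offset 20: 0xF0 = 11110000 → 4-byte char (#8). Advance 4.
Byte at offset 24: 0xD8 = 11011000 → 2-byte char (#9). Advance 2.
Reached end at offset 26 after 9 code points.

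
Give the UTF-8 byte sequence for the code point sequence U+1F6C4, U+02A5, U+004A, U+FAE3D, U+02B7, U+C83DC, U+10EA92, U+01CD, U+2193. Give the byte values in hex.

U+1F6C4: 4-byte form → F0 9F 9B 84.
U+02A5: 2-byte form → CA A5.
U+004A: 1-byte form → 4A.
U+FAE3D: 4-byte form → F3 BA B8 BD.
U+02B7: 2-byte form → CA B7.
U+C83DC: 4-byte form → F3 88 8F 9C.
U+10EA92: 4-byte form → F4 8E AA 92.
U+01CD: 2-byte form → C7 8D.
U+2193: 3-byte form → E2 86 93.
Concatenated (26 bytes): F0 9F 9B 84 CA A5 4A F3 BA B8 BD CA B7 F3 88 8F 9C F4 8E AA 92 C7 8D E2 86 93.

F0 9F 9B 84 CA A5 4A F3 BA B8 BD CA B7 F3 88 8F 9C F4 8E AA 92 C7 8D E2 86 93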